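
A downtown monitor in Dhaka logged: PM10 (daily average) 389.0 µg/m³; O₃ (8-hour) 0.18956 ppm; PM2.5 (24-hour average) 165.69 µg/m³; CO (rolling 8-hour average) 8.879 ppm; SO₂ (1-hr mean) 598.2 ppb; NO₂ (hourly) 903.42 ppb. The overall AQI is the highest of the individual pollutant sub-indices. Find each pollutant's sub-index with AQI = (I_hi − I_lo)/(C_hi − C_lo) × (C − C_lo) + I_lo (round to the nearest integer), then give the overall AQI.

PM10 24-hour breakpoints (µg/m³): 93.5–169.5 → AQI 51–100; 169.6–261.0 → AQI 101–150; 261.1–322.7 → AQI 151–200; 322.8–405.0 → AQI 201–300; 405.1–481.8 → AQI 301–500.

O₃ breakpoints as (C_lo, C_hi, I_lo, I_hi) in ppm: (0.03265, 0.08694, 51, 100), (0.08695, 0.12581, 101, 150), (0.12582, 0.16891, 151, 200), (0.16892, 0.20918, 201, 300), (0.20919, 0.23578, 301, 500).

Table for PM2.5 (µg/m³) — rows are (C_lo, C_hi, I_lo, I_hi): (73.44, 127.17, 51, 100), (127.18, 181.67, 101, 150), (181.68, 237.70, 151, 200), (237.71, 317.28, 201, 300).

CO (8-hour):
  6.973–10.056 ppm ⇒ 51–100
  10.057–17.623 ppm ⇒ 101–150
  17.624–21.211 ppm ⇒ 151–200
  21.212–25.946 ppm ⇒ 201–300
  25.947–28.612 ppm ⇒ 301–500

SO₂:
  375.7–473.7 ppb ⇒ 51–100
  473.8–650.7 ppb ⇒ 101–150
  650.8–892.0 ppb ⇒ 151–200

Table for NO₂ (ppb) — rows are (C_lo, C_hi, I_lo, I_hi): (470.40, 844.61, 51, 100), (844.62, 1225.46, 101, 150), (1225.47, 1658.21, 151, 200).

281

PM10: 389.0 lies in 322.8–405.0, so I_lo=201, I_hi=300, C_lo=322.8, C_hi=405.0.
(300−201)/(405.0−322.8) × (389.0−322.8) + 201 = 99/82.2 × 66.2 + 201 ≈ 280.73 → 281.
O₃: 0.18956 ∈ [0.16892, 0.20918] ↔ index [201, 300].
201 + (0.18956−0.16892)·(300−201)/(0.20918−0.16892) = 201 + 0.02064·99/0.04026 ≈ 251.75, so AQI = 252.
PM2.5 165.69: bracket 127.18–181.67 → index 101–150; slope 49/54.49, offset 38.51.
AQI = 101 + 49/54.49·38.51 ≈ 135.63 ⇒ 136.
CO: row 6.973–10.056 (AQI 51–100). (100−51)·(8.879−6.973)/(10.056−6.973) + 51 = 49·1.906/3.083 + 51 ≈ 81.29 → 81.
SO₂ 598.2: bracket 473.8–650.7 → index 101–150; slope 49/176.9, offset 124.4.
AQI = 101 + 49/176.9·124.4 ≈ 135.46 ⇒ 135.
NO₂ 903.42: bracket 844.62–1225.46 → index 101–150; slope 49/380.84, offset 58.80.
AQI = 101 + 49/380.84·58.80 ≈ 108.57 ⇒ 109.
Sub-indices: PM10→281, O₃→252, PM2.5→136, CO→81, SO₂→135, NO₂→109. Overall AQI = max = 281; dominant pollutant is PM10.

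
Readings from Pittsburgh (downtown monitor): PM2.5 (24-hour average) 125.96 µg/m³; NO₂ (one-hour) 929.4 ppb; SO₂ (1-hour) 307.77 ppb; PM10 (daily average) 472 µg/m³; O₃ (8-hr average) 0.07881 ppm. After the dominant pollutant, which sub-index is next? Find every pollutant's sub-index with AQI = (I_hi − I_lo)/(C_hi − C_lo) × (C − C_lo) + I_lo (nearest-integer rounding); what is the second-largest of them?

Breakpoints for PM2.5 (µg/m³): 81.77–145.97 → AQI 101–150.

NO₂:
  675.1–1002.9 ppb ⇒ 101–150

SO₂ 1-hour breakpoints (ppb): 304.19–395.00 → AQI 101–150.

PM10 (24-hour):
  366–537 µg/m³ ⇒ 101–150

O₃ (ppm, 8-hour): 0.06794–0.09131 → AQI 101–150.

PM2.5: 125.96 lies in 81.77–145.97, so I_lo=101, I_hi=150, C_lo=81.77, C_hi=145.97.
(150−101)/(145.97−81.77) × (125.96−81.77) + 101 = 49/64.20 × 44.19 + 101 ≈ 134.73 → 135.
NO₂: 929.4 ∈ [675.1, 1002.9] ↔ index [101, 150].
101 + (929.4−675.1)·(150−101)/(1002.9−675.1) = 101 + 254.3·49/327.8 ≈ 139.01, so AQI = 139.
SO₂: 307.77 ∈ [304.19, 395.00] ↔ index [101, 150].
101 + (307.77−304.19)·(150−101)/(395.00−304.19) = 101 + 3.58·49/90.81 ≈ 102.93, so AQI = 103.
PM10: 472 ∈ [366, 537] ↔ index [101, 150].
101 + (472−366)·(150−101)/(537−366) = 101 + 106·49/171 ≈ 131.37, so AQI = 131.
O₃: 0.07881 lies in 0.06794–0.09131, so I_lo=101, I_hi=150, C_lo=0.06794, C_hi=0.09131.
(150−101)/(0.09131−0.06794) × (0.07881−0.06794) + 101 = 49/0.02337 × 0.01087 + 101 ≈ 123.79 → 124.
Sub-indices: PM2.5→135, NO₂→139, SO₂→103, PM10→131, O₃→124. Ranked high→low: 139, 135, 131, 124, 103. Second-highest sub-index = 135.

135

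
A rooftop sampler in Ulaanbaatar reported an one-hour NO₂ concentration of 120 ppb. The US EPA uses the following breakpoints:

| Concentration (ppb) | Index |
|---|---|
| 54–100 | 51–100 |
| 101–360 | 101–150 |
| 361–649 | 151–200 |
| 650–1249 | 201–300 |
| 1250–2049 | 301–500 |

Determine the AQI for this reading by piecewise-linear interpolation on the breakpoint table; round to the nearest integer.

105

NO₂: 120 ∈ [101, 360] ↔ index [101, 150].
101 + (120−101)·(150−101)/(360−101) = 101 + 19·49/259 ≈ 104.59, so AQI = 105.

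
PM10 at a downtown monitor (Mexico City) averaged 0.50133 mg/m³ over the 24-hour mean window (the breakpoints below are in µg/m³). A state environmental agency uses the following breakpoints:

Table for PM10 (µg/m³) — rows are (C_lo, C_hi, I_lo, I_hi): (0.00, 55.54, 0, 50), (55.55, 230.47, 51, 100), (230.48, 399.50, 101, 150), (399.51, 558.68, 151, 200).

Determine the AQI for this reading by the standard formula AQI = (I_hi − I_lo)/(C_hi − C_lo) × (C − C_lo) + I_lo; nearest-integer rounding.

Convert: 0.50133 mg/m³ = 501.33 µg/m³.
PM10 501.33: bracket 399.51–558.68 → index 151–200; slope 49/159.17, offset 101.82.
AQI = 151 + 49/159.17·101.82 ≈ 182.34 ⇒ 182.

182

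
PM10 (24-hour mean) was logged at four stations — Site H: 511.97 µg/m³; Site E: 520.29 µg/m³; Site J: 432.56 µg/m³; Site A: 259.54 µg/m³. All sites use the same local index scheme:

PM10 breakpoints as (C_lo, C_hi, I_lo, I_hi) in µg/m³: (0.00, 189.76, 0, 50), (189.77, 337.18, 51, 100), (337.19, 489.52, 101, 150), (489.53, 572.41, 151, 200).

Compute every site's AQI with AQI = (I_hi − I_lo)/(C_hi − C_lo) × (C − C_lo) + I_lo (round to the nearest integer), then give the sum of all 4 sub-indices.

539

Site H: 511.97 lies in 489.53–572.41, so I_lo=151, I_hi=200, C_lo=489.53, C_hi=572.41.
(200−151)/(572.41−489.53) × (511.97−489.53) + 151 = 49/82.88 × 22.44 + 151 ≈ 164.27 → 164.
Site E 520.29: bracket 489.53–572.41 → index 151–200; slope 49/82.88, offset 30.76.
AQI = 151 + 49/82.88·30.76 ≈ 169.19 ⇒ 169.
Site J: 432.56 ∈ [337.19, 489.52] ↔ index [101, 150].
101 + (432.56−337.19)·(150−101)/(489.52−337.19) = 101 + 95.37·49/152.33 ≈ 131.68, so AQI = 132.
Site A: 259.54 lies in 189.77–337.18, so I_lo=51, I_hi=100, C_lo=189.77, C_hi=337.18.
(100−51)/(337.18−189.77) × (259.54−189.77) + 51 = 49/147.41 × 69.77 + 51 ≈ 74.19 → 74.
AQIs: Site H=164, Site E=169, Site J=132, Site A=74. Sum = 164 + 169 + 132 + 74 = 539.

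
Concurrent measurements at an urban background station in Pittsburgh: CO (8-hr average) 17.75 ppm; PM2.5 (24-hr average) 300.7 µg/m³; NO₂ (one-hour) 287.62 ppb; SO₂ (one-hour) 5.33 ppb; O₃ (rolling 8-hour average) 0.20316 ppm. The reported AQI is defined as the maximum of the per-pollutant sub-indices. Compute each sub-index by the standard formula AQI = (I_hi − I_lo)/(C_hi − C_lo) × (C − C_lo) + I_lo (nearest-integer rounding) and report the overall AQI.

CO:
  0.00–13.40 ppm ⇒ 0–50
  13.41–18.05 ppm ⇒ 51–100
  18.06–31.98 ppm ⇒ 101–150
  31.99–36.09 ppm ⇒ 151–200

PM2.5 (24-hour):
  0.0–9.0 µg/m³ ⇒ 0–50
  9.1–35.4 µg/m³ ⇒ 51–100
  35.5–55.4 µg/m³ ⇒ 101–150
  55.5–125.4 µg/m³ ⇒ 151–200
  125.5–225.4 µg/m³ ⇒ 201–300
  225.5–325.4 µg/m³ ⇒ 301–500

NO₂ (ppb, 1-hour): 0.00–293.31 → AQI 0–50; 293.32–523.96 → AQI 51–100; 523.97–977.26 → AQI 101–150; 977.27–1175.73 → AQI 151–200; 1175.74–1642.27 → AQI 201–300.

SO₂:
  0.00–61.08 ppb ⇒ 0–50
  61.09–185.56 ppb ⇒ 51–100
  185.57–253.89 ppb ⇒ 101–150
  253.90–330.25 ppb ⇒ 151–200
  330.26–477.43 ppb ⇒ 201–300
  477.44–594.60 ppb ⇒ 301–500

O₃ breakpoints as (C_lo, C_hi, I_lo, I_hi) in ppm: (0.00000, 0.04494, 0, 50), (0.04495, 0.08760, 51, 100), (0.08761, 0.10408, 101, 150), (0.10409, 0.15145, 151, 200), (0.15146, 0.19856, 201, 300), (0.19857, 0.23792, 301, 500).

CO: 17.75 lies in 13.41–18.05, so I_lo=51, I_hi=100, C_lo=13.41, C_hi=18.05.
(100−51)/(18.05−13.41) × (17.75−13.41) + 51 = 49/4.64 × 4.34 + 51 ≈ 96.83 → 97.
PM2.5: row 225.5–325.4 (AQI 301–500). (500−301)·(300.7−225.5)/(325.4−225.5) + 301 = 199·75.2/99.9 + 301 ≈ 450.80 → 451.
NO₂: 287.62 ∈ [0.00, 293.31] ↔ index [0, 50].
0 + (287.62−0.00)·(50−0)/(293.31−0.00) = 0 + 287.62·50/293.31 ≈ 49.03, so AQI = 49.
SO₂: 5.33 ∈ [0.00, 61.08] ↔ index [0, 50].
0 + (5.33−0.00)·(50−0)/(61.08−0.00) = 0 + 5.33·50/61.08 ≈ 4.36, so AQI = 4.
O₃: row 0.19857–0.23792 (AQI 301–500). (500−301)·(0.20316−0.19857)/(0.23792−0.19857) + 301 = 199·0.00459/0.03935 + 301 ≈ 324.21 → 324.
Sub-indices: CO→97, PM2.5→451, NO₂→49, SO₂→4, O₃→324. Overall AQI = max = 451; dominant pollutant is PM2.5.

451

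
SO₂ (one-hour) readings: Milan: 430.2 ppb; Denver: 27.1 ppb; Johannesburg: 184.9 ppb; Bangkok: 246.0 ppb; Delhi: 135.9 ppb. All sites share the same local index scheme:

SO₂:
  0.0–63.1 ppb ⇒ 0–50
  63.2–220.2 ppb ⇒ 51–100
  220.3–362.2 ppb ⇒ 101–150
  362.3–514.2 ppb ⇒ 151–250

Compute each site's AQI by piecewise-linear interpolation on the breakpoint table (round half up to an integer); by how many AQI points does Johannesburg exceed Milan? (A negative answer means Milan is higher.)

-106

Milan 430.2: bracket 362.3–514.2 → index 151–250; slope 99/151.9, offset 67.9.
AQI = 151 + 99/151.9·67.9 ≈ 195.25 ⇒ 195.
Denver: 27.1 lies in 0.0–63.1, so I_lo=0, I_hi=50, C_lo=0.0, C_hi=63.1.
(50−0)/(63.1−0.0) × (27.1−0.0) + 0 = 50/63.1 × 27.1 + 0 ≈ 21.47 → 21.
Johannesburg 184.9: bracket 63.2–220.2 → index 51–100; slope 49/157.0, offset 121.7.
AQI = 51 + 49/157.0·121.7 ≈ 88.98 ⇒ 89.
Bangkok 246.0: bracket 220.3–362.2 → index 101–150; slope 49/141.9, offset 25.7.
AQI = 101 + 49/141.9·25.7 ≈ 109.87 ⇒ 110.
Delhi 135.9: bracket 63.2–220.2 → index 51–100; slope 49/157.0, offset 72.7.
AQI = 51 + 49/157.0·72.7 ≈ 73.69 ⇒ 74.
AQIs: Milan=195, Denver=21, Johannesburg=89, Bangkok=110, Delhi=74. Johannesburg (89) − Milan (195) = -106.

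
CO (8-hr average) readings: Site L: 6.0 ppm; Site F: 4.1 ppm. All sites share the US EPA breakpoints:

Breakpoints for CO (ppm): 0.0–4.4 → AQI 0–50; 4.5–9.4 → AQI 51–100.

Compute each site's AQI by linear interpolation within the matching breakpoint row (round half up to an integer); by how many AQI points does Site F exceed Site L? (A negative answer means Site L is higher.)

-19

Site L: row 4.5–9.4 (AQI 51–100). (100−51)·(6.0−4.5)/(9.4−4.5) + 51 = 49·1.5/4.9 + 51 ≈ 66.00 → 66.
Site F: 4.1 ∈ [0.0, 4.4] ↔ index [0, 50].
0 + (4.1−0.0)·(50−0)/(4.4−0.0) = 0 + 4.1·50/4.4 ≈ 46.59, so AQI = 47.
AQIs: Site L=66, Site F=47. Site F (47) − Site L (66) = -19.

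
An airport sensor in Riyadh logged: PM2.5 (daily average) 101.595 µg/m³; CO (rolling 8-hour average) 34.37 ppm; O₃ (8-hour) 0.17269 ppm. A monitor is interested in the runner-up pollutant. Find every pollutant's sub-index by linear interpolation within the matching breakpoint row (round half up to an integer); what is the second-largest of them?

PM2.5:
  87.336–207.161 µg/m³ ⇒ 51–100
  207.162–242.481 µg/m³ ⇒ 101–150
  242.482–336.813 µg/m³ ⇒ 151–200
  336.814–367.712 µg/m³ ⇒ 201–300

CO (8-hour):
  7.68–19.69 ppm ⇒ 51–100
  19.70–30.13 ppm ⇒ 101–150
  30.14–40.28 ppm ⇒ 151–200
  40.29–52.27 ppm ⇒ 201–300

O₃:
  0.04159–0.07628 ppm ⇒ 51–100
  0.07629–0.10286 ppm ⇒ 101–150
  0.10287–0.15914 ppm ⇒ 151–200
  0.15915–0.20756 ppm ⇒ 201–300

171

PM2.5 101.595: bracket 87.336–207.161 → index 51–100; slope 49/119.825, offset 14.259.
AQI = 51 + 49/119.825·14.259 ≈ 56.83 ⇒ 57.
CO: 34.37 lies in 30.14–40.28, so I_lo=151, I_hi=200, C_lo=30.14, C_hi=40.28.
(200−151)/(40.28−30.14) × (34.37−30.14) + 151 = 49/10.14 × 4.23 + 151 ≈ 171.44 → 171.
O₃: row 0.15915–0.20756 (AQI 201–300). (300−201)·(0.17269−0.15915)/(0.20756−0.15915) + 201 = 99·0.01354/0.04841 + 201 ≈ 228.69 → 229.
Sub-indices: PM2.5→57, CO→171, O₃→229. Ranked high→low: 229, 171, 57. Second-highest sub-index = 171.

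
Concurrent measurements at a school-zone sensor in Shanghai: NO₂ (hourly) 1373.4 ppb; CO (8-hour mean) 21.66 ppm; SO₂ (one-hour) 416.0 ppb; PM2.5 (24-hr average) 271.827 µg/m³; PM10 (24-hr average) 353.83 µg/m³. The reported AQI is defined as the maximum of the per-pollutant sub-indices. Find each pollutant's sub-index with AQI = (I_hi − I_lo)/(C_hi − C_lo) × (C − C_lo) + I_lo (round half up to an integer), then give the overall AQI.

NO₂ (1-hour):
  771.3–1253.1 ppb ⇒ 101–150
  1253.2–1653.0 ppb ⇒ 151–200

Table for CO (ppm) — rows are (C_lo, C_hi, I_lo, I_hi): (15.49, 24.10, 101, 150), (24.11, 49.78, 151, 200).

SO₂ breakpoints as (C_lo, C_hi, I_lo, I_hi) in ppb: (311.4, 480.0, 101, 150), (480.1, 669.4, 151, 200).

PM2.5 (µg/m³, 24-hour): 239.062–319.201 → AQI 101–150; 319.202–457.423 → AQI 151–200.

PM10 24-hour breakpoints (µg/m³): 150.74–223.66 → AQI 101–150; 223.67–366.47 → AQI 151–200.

196

NO₂: 1373.4 lies in 1253.2–1653.0, so I_lo=151, I_hi=200, C_lo=1253.2, C_hi=1653.0.
(200−151)/(1653.0−1253.2) × (1373.4−1253.2) + 151 = 49/399.8 × 120.2 + 151 ≈ 165.73 → 166.
CO 21.66: bracket 15.49–24.10 → index 101–150; slope 49/8.61, offset 6.17.
AQI = 101 + 49/8.61·6.17 ≈ 136.11 ⇒ 136.
SO₂ 416.0: bracket 311.4–480.0 → index 101–150; slope 49/168.6, offset 104.6.
AQI = 101 + 49/168.6·104.6 ≈ 131.40 ⇒ 131.
PM2.5: 271.827 lies in 239.062–319.201, so I_lo=101, I_hi=150, C_lo=239.062, C_hi=319.201.
(150−101)/(319.201−239.062) × (271.827−239.062) + 101 = 49/80.139 × 32.765 + 101 ≈ 121.03 → 121.
PM10 353.83: bracket 223.67–366.47 → index 151–200; slope 49/142.80, offset 130.16.
AQI = 151 + 49/142.80·130.16 ≈ 195.66 ⇒ 196.
Sub-indices: NO₂→166, CO→136, SO₂→131, PM2.5→121, PM10→196. Overall AQI = max = 196; dominant pollutant is PM10.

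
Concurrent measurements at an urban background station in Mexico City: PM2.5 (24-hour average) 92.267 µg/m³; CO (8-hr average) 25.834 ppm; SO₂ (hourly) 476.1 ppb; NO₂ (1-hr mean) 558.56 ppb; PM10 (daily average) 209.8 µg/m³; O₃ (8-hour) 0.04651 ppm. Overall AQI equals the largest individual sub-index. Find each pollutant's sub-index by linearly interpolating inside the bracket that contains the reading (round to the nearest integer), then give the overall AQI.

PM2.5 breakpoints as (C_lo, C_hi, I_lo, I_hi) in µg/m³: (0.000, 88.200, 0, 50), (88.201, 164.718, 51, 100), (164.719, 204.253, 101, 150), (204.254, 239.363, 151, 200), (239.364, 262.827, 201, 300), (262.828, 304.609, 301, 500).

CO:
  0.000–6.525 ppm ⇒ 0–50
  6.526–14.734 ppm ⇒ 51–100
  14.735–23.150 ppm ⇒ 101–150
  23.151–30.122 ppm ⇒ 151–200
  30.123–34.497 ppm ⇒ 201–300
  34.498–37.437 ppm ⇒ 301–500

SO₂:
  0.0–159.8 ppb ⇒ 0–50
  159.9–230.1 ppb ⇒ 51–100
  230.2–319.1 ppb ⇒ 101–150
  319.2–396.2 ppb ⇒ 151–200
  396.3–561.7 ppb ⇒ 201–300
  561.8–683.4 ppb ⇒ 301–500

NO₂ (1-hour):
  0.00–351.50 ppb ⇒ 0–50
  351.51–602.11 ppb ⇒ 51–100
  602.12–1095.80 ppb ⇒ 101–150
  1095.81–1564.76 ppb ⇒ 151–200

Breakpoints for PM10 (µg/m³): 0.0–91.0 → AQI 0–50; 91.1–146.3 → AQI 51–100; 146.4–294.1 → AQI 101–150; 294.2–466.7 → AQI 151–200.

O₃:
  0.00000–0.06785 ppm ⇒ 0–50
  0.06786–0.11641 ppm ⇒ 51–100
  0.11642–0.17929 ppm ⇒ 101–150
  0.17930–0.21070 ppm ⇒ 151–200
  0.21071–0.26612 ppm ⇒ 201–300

249

PM2.5: 92.267 lies in 88.201–164.718, so I_lo=51, I_hi=100, C_lo=88.201, C_hi=164.718.
(100−51)/(164.718−88.201) × (92.267−88.201) + 51 = 49/76.517 × 4.066 + 51 ≈ 53.60 → 54.
CO 25.834: bracket 23.151–30.122 → index 151–200; slope 49/6.971, offset 2.683.
AQI = 151 + 49/6.971·2.683 ≈ 169.86 ⇒ 170.
SO₂: 476.1 lies in 396.3–561.7, so I_lo=201, I_hi=300, C_lo=396.3, C_hi=561.7.
(300−201)/(561.7−396.3) × (476.1−396.3) + 201 = 99/165.4 × 79.8 + 201 ≈ 248.76 → 249.
NO₂ 558.56: bracket 351.51–602.11 → index 51–100; slope 49/250.60, offset 207.05.
AQI = 51 + 49/250.60·207.05 ≈ 91.48 ⇒ 91.
PM10: 209.8 ∈ [146.4, 294.1] ↔ index [101, 150].
101 + (209.8−146.4)·(150−101)/(294.1−146.4) = 101 + 63.4·49/147.7 ≈ 122.03, so AQI = 122.
O₃ 0.04651: bracket 0.00000–0.06785 → index 0–50; slope 50/0.06785, offset 0.04651.
AQI = 0 + 50/0.06785·0.04651 ≈ 34.27 ⇒ 34.
Sub-indices: PM2.5→54, CO→170, SO₂→249, NO₂→91, PM10→122, O₃→34. Overall AQI = max = 249; dominant pollutant is SO₂.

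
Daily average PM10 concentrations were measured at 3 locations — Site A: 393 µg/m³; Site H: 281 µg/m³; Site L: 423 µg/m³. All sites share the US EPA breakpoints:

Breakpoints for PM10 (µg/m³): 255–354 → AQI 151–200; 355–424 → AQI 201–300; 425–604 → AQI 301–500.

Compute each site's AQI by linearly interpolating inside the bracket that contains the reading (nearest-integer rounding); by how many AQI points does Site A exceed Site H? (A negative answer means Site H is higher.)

Site A 393: bracket 355–424 → index 201–300; slope 99/69, offset 38.
AQI = 201 + 99/69·38 ≈ 255.52 ⇒ 256.
Site H: row 255–354 (AQI 151–200). (200−151)·(281−255)/(354−255) + 151 = 49·26/99 + 151 ≈ 163.87 → 164.
Site L: 423 ∈ [355, 424] ↔ index [201, 300].
201 + (423−355)·(300−201)/(424−355) = 201 + 68·99/69 ≈ 298.57, so AQI = 299.
AQIs: Site A=256, Site H=164, Site L=299. Site A (256) − Site H (164) = 92.

92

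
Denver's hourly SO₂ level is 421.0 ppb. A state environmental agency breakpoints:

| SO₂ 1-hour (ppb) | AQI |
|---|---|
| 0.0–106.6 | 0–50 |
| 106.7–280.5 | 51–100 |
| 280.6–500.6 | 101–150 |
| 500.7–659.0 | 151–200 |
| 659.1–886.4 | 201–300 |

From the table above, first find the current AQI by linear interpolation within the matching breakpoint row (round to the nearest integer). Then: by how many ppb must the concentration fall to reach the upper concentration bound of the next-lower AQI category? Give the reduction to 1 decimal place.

SO₂ 421.0: bracket 280.6–500.6 → index 101–150; slope 49/220.0, offset 140.4.
AQI = 101 + 49/220.0·140.4 ≈ 132.27 ⇒ 132.
Current AQI 132 is in the Unhealthy for Sensitive Groups range (101–150). The next-lower category tops out at AQI 100, whose upper concentration bound is 280.5 ppb.
Reduction needed = 421.0 − 280.5 = 140.5 ppb.

140.5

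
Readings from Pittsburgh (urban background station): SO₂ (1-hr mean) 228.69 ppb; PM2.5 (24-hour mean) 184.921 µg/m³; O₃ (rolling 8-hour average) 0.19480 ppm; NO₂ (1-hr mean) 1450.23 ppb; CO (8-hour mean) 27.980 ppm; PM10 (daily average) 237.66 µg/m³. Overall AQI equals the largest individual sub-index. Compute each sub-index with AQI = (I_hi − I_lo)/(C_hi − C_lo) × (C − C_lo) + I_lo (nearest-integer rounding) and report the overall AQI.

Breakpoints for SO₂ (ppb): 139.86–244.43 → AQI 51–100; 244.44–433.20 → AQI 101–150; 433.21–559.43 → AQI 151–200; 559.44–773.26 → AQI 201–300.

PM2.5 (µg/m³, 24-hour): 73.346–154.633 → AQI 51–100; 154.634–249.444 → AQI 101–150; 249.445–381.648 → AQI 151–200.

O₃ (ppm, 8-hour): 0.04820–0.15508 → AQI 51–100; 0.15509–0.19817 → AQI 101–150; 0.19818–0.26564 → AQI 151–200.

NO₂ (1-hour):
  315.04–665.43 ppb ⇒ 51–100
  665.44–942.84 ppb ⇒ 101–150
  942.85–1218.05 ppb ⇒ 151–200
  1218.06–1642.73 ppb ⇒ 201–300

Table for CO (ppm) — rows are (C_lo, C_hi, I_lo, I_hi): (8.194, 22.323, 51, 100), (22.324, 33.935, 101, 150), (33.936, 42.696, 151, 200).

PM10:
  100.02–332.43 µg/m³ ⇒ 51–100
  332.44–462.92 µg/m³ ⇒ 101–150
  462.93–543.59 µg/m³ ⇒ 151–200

255

SO₂: row 139.86–244.43 (AQI 51–100). (100−51)·(228.69−139.86)/(244.43−139.86) + 51 = 49·88.83/104.57 + 51 ≈ 92.62 → 93.
PM2.5: 184.921 lies in 154.634–249.444, so I_lo=101, I_hi=150, C_lo=154.634, C_hi=249.444.
(150−101)/(249.444−154.634) × (184.921−154.634) + 101 = 49/94.810 × 30.287 + 101 ≈ 116.65 → 117.
O₃: row 0.15509–0.19817 (AQI 101–150). (150−101)·(0.19480−0.15509)/(0.19817−0.15509) + 101 = 49·0.03971/0.04308 + 101 ≈ 146.17 → 146.
NO₂: 1450.23 ∈ [1218.06, 1642.73] ↔ index [201, 300].
201 + (1450.23−1218.06)·(300−201)/(1642.73−1218.06) = 201 + 232.17·99/424.67 ≈ 255.12, so AQI = 255.
CO: 27.980 lies in 22.324–33.935, so I_lo=101, I_hi=150, C_lo=22.324, C_hi=33.935.
(150−101)/(33.935−22.324) × (27.980−22.324) + 101 = 49/11.611 × 5.656 + 101 ≈ 124.87 → 125.
PM10 237.66: bracket 100.02–332.43 → index 51–100; slope 49/232.41, offset 137.64.
AQI = 51 + 49/232.41·137.64 ≈ 80.02 ⇒ 80.
Sub-indices: SO₂→93, PM2.5→117, O₃→146, NO₂→255, CO→125, PM10→80. Overall AQI = max = 255; dominant pollutant is NO₂.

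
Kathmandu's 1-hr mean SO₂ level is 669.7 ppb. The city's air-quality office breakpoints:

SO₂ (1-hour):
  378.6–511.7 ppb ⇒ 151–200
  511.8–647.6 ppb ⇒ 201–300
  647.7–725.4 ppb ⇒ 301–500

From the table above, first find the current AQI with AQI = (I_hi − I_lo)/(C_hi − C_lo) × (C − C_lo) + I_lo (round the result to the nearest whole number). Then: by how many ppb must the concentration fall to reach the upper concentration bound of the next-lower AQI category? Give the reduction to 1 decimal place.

SO₂: 669.7 lies in 647.7–725.4, so I_lo=301, I_hi=500, C_lo=647.7, C_hi=725.4.
(500−301)/(725.4−647.7) × (669.7−647.7) + 301 = 199/77.7 × 22.0 + 301 ≈ 357.34 → 357.
Current AQI 357 is in the Hazardous range (301–500). The next-lower category tops out at AQI 300, whose upper concentration bound is 647.6 ppb.
Reduction needed = 669.7 − 647.6 = 22.1 ppb.

22.1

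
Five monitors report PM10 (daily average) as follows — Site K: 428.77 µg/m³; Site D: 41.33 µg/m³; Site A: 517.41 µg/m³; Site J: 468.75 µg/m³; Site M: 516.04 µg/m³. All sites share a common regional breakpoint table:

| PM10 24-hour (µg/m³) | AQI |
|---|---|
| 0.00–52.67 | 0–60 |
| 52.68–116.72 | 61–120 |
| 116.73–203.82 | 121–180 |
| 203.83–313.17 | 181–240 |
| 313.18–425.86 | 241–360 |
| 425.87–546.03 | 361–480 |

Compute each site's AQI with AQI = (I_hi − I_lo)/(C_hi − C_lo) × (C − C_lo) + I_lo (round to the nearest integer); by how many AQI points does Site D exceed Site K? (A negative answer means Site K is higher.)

Site K: 428.77 lies in 425.87–546.03, so I_lo=361, I_hi=480, C_lo=425.87, C_hi=546.03.
(480−361)/(546.03−425.87) × (428.77−425.87) + 361 = 119/120.16 × 2.90 + 361 ≈ 363.87 → 364.
Site D: 41.33 ∈ [0.00, 52.67] ↔ index [0, 60].
0 + (41.33−0.00)·(60−0)/(52.67−0.00) = 0 + 41.33·60/52.67 ≈ 47.08, so AQI = 47.
Site A: 517.41 lies in 425.87–546.03, so I_lo=361, I_hi=480, C_lo=425.87, C_hi=546.03.
(480−361)/(546.03−425.87) × (517.41−425.87) + 361 = 119/120.16 × 91.54 + 361 ≈ 451.66 → 452.
Site J 468.75: bracket 425.87–546.03 → index 361–480; slope 119/120.16, offset 42.88.
AQI = 361 + 119/120.16·42.88 ≈ 403.47 ⇒ 403.
Site M 516.04: bracket 425.87–546.03 → index 361–480; slope 119/120.16, offset 90.17.
AQI = 361 + 119/120.16·90.17 ≈ 450.30 ⇒ 450.
AQIs: Site K=364, Site D=47, Site A=452, Site J=403, Site M=450. Site D (47) − Site K (364) = -317.

-317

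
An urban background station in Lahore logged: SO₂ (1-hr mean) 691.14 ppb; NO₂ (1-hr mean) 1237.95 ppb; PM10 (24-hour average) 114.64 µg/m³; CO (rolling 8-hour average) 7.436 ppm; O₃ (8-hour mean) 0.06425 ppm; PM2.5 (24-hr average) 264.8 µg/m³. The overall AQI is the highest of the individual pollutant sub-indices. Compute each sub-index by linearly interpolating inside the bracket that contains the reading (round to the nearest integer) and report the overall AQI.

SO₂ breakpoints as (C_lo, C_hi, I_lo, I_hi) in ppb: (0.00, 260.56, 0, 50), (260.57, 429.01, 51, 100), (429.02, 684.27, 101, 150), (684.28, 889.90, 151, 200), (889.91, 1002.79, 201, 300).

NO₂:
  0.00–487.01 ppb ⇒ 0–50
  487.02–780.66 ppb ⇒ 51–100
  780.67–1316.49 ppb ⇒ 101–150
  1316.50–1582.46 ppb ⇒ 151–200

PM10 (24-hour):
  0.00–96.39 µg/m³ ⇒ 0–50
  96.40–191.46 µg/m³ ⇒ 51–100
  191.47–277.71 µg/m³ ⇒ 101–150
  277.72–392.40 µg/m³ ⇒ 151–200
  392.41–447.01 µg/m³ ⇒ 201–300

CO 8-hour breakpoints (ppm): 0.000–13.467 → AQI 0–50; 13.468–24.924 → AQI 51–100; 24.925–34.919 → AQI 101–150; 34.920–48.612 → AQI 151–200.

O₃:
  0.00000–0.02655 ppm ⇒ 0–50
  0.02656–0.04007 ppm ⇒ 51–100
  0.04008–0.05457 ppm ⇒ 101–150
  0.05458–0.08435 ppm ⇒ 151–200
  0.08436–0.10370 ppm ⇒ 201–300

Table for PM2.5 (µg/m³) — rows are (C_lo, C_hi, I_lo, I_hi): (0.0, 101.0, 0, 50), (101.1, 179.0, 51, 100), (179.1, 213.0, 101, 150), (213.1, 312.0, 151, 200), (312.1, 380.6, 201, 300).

177

SO₂: 691.14 lies in 684.28–889.90, so I_lo=151, I_hi=200, C_lo=684.28, C_hi=889.90.
(200−151)/(889.90−684.28) × (691.14−684.28) + 151 = 49/205.62 × 6.86 + 151 ≈ 152.63 → 153.
NO₂ 1237.95: bracket 780.67–1316.49 → index 101–150; slope 49/535.82, offset 457.28.
AQI = 101 + 49/535.82·457.28 ≈ 142.82 ⇒ 143.
PM10: 114.64 lies in 96.40–191.46, so I_lo=51, I_hi=100, C_lo=96.40, C_hi=191.46.
(100−51)/(191.46−96.40) × (114.64−96.40) + 51 = 49/95.06 × 18.24 + 51 ≈ 60.40 → 60.
CO 7.436: bracket 0.000–13.467 → index 0–50; slope 50/13.467, offset 7.436.
AQI = 0 + 50/13.467·7.436 ≈ 27.61 ⇒ 28.
O₃: row 0.05458–0.08435 (AQI 151–200). (200−151)·(0.06425−0.05458)/(0.08435−0.05458) + 151 = 49·0.00967/0.02977 + 151 ≈ 166.92 → 167.
PM2.5: 264.8 lies in 213.1–312.0, so I_lo=151, I_hi=200, C_lo=213.1, C_hi=312.0.
(200−151)/(312.0−213.1) × (264.8−213.1) + 151 = 49/98.9 × 51.7 + 151 ≈ 176.61 → 177.
Sub-indices: SO₂→153, NO₂→143, PM10→60, CO→28, O₃→167, PM2.5→177. Overall AQI = max = 177; dominant pollutant is PM2.5.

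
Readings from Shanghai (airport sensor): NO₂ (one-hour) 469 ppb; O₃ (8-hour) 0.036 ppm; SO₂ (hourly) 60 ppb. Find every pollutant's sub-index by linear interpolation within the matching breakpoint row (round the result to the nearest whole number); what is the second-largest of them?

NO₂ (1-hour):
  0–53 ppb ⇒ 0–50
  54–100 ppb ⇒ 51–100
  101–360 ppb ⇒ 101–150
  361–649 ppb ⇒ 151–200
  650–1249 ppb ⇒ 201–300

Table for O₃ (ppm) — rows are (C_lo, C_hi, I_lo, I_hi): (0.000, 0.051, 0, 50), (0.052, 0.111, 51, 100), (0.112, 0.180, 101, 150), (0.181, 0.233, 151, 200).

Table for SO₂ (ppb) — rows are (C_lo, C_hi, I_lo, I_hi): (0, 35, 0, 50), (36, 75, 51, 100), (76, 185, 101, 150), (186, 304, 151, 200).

81

NO₂: 469 ∈ [361, 649] ↔ index [151, 200].
151 + (469−361)·(200−151)/(649−361) = 151 + 108·49/288 ≈ 169.38, so AQI = 169.
O₃: 0.036 ∈ [0.000, 0.051] ↔ index [0, 50].
0 + (0.036−0.000)·(50−0)/(0.051−0.000) = 0 + 0.036·50/0.051 ≈ 35.29, so AQI = 35.
SO₂: 60 ∈ [36, 75] ↔ index [51, 100].
51 + (60−36)·(100−51)/(75−36) = 51 + 24·49/39 ≈ 81.15, so AQI = 81.
Sub-indices: NO₂→169, O₃→35, SO₂→81. Ranked high→low: 169, 81, 35. Second-highest sub-index = 81.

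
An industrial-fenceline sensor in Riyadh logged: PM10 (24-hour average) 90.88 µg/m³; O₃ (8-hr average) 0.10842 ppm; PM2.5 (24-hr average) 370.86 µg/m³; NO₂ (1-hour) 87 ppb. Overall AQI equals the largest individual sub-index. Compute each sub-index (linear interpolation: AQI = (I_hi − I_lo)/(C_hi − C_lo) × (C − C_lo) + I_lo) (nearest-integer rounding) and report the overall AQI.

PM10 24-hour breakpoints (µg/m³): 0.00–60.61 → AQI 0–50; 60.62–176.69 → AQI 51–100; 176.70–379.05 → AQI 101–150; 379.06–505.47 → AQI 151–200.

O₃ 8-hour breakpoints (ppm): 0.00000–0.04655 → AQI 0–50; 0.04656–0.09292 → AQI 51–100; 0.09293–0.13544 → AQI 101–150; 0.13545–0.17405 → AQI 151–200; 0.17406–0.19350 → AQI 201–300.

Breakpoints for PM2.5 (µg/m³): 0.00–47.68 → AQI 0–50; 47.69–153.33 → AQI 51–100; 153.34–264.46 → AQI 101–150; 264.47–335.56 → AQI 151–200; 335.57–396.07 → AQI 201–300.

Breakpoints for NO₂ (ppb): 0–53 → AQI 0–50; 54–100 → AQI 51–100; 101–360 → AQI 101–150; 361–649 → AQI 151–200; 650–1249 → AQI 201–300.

PM10: row 60.62–176.69 (AQI 51–100). (100−51)·(90.88−60.62)/(176.69−60.62) + 51 = 49·30.26/116.07 + 51 ≈ 63.77 → 64.
O₃: row 0.09293–0.13544 (AQI 101–150). (150−101)·(0.10842−0.09293)/(0.13544−0.09293) + 101 = 49·0.01549/0.04251 + 101 ≈ 118.85 → 119.
PM2.5: 370.86 lies in 335.57–396.07, so I_lo=201, I_hi=300, C_lo=335.57, C_hi=396.07.
(300−201)/(396.07−335.57) × (370.86−335.57) + 201 = 99/60.50 × 35.29 + 201 ≈ 258.75 → 259.
NO₂: row 54–100 (AQI 51–100). (100−51)·(87−54)/(100−54) + 51 = 49·33/46 + 51 ≈ 86.15 → 86.
Sub-indices: PM10→64, O₃→119, PM2.5→259, NO₂→86. Overall AQI = max = 259; dominant pollutant is PM2.5.
AQI 259: Very Unhealthy.

259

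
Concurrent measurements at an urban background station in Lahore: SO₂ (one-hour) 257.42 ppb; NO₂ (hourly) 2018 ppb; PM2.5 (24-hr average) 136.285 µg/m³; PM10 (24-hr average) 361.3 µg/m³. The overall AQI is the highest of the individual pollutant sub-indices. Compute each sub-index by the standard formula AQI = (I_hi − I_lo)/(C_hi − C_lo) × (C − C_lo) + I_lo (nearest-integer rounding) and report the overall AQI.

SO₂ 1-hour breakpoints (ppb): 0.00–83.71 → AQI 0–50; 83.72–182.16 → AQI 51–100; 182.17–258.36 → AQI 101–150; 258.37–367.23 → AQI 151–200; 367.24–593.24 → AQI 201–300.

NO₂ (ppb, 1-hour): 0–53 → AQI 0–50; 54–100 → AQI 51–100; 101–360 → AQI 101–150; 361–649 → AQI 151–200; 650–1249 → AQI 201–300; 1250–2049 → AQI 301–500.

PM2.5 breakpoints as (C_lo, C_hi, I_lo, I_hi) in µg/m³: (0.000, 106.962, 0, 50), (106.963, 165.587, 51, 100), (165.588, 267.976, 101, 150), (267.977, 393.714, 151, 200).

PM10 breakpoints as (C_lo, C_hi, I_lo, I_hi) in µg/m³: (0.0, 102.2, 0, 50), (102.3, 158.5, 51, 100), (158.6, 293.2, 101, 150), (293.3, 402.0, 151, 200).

492

SO₂: 257.42 ∈ [182.17, 258.36] ↔ index [101, 150].
101 + (257.42−182.17)·(150−101)/(258.36−182.17) = 101 + 75.25·49/76.19 ≈ 149.40, so AQI = 149.
NO₂ 2018: bracket 1250–2049 → index 301–500; slope 199/799, offset 768.
AQI = 301 + 199/799·768 ≈ 492.28 ⇒ 492.
PM2.5: row 106.963–165.587 (AQI 51–100). (100−51)·(136.285−106.963)/(165.587−106.963) + 51 = 49·29.322/58.624 + 51 ≈ 75.51 → 76.
PM10 361.3: bracket 293.3–402.0 → index 151–200; slope 49/108.7, offset 68.0.
AQI = 151 + 49/108.7·68.0 ≈ 181.65 ⇒ 182.
Sub-indices: SO₂→149, NO₂→492, PM2.5→76, PM10→182. Overall AQI = max = 492; dominant pollutant is NO₂.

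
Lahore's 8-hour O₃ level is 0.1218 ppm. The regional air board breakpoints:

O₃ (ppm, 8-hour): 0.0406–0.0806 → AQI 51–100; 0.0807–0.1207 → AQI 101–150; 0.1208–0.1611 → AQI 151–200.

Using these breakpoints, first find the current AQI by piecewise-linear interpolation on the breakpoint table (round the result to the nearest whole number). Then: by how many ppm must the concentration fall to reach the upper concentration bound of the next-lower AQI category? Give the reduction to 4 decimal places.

O₃ 0.1218: bracket 0.1208–0.1611 → index 151–200; slope 49/0.0403, offset 0.0010.
AQI = 151 + 49/0.0403·0.0010 ≈ 152.22 ⇒ 152.
Current AQI 152 is in the Unhealthy range (151–200). The next-lower category tops out at AQI 150, whose upper concentration bound is 0.1207 ppm.
Reduction needed = 0.1218 − 0.1207 = 0.0011 ppm.

0.0011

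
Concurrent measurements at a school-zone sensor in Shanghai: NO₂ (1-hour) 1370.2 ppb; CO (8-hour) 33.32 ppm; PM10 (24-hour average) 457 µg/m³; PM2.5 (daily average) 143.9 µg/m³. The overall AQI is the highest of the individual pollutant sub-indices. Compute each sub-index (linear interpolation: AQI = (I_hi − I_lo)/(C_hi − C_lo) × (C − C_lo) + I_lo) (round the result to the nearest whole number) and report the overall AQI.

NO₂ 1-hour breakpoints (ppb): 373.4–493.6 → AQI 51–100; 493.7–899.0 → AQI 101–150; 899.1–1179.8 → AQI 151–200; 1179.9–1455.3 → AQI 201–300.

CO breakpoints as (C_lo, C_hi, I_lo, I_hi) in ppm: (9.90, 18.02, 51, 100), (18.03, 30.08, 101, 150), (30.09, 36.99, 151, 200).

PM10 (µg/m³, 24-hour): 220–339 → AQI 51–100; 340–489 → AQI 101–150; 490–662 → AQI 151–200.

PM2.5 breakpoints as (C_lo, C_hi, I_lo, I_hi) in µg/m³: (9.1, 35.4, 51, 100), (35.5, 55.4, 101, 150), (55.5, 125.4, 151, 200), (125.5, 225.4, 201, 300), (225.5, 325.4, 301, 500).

NO₂: 1370.2 lies in 1179.9–1455.3, so I_lo=201, I_hi=300, C_lo=1179.9, C_hi=1455.3.
(300−201)/(1455.3−1179.9) × (1370.2−1179.9) + 201 = 99/275.4 × 190.3 + 201 ≈ 269.41 → 269.
CO: 33.32 lies in 30.09–36.99, so I_lo=151, I_hi=200, C_lo=30.09, C_hi=36.99.
(200−151)/(36.99−30.09) × (33.32−30.09) + 151 = 49/6.90 × 3.23 + 151 ≈ 173.94 → 174.
PM10: 457 lies in 340–489, so I_lo=101, I_hi=150, C_lo=340, C_hi=489.
(150−101)/(489−340) × (457−340) + 101 = 49/149 × 117 + 101 ≈ 139.48 → 139.
PM2.5: row 125.5–225.4 (AQI 201–300). (300−201)·(143.9−125.5)/(225.4−125.5) + 201 = 99·18.4/99.9 + 201 ≈ 219.23 → 219.
Sub-indices: NO₂→269, CO→174, PM10→139, PM2.5→219. Overall AQI = max = 269; dominant pollutant is NO₂.

269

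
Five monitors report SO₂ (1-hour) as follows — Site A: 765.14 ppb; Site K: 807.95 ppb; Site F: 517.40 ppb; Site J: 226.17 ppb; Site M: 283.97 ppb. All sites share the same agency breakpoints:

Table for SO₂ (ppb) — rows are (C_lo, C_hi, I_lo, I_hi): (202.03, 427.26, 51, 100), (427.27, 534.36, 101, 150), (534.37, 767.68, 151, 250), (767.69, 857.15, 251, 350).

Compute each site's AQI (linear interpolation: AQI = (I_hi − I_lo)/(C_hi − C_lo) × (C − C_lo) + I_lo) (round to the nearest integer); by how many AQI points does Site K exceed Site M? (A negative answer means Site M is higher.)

Site A 765.14: bracket 534.37–767.68 → index 151–250; slope 99/233.31, offset 230.77.
AQI = 151 + 99/233.31·230.77 ≈ 248.92 ⇒ 249.
Site K 807.95: bracket 767.69–857.15 → index 251–350; slope 99/89.46, offset 40.26.
AQI = 251 + 99/89.46·40.26 ≈ 295.55 ⇒ 296.
Site F: 517.40 ∈ [427.27, 534.36] ↔ index [101, 150].
101 + (517.40−427.27)·(150−101)/(534.36−427.27) = 101 + 90.13·49/107.09 ≈ 142.24, so AQI = 142.
Site J 226.17: bracket 202.03–427.26 → index 51–100; slope 49/225.23, offset 24.14.
AQI = 51 + 49/225.23·24.14 ≈ 56.25 ⇒ 56.
Site M: row 202.03–427.26 (AQI 51–100). (100−51)·(283.97−202.03)/(427.26−202.03) + 51 = 49·81.94/225.23 + 51 ≈ 68.83 → 69.
AQIs: Site A=249, Site K=296, Site F=142, Site J=56, Site M=69. Site K (296) − Site M (69) = 227.

227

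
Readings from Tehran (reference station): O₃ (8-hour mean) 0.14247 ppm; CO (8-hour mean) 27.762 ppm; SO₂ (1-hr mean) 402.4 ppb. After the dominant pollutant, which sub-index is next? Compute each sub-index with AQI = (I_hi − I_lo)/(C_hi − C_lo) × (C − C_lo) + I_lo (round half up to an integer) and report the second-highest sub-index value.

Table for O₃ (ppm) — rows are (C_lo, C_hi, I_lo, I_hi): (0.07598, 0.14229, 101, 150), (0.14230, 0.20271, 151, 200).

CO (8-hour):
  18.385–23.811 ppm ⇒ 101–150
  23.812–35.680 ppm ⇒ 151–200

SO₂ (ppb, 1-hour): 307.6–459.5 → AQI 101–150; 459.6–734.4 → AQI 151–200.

151

O₃: 0.14247 lies in 0.14230–0.20271, so I_lo=151, I_hi=200, C_lo=0.14230, C_hi=0.20271.
(200−151)/(0.20271−0.14230) × (0.14247−0.14230) + 151 = 49/0.06041 × 0.00017 + 151 ≈ 151.14 → 151.
CO: row 23.812–35.680 (AQI 151–200). (200−151)·(27.762−23.812)/(35.680−23.812) + 151 = 49·3.950/11.868 + 151 ≈ 167.31 → 167.
SO₂: row 307.6–459.5 (AQI 101–150). (150−101)·(402.4−307.6)/(459.5−307.6) + 101 = 49·94.8/151.9 + 101 ≈ 131.58 → 132.
Sub-indices: O₃→151, CO→167, SO₂→132. Ranked high→low: 167, 151, 132. Second-highest sub-index = 151.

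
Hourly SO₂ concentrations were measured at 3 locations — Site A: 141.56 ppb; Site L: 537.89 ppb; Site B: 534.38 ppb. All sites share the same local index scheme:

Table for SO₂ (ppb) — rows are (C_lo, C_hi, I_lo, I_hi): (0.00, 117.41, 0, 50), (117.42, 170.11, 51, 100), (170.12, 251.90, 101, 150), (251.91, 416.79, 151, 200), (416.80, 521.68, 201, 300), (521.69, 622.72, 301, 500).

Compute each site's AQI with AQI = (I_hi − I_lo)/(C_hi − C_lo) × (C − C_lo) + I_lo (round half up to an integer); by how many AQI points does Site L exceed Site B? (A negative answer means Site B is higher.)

7

Site A: row 117.42–170.11 (AQI 51–100). (100−51)·(141.56−117.42)/(170.11−117.42) + 51 = 49·24.14/52.69 + 51 ≈ 73.45 → 73.
Site L 537.89: bracket 521.69–622.72 → index 301–500; slope 199/101.03, offset 16.20.
AQI = 301 + 199/101.03·16.20 ≈ 332.91 ⇒ 333.
Site B: row 521.69–622.72 (AQI 301–500). (500−301)·(534.38−521.69)/(622.72−521.69) + 301 = 199·12.69/101.03 + 301 ≈ 326.00 → 326.
AQIs: Site A=73, Site L=333, Site B=326. Site L (333) − Site B (326) = 7.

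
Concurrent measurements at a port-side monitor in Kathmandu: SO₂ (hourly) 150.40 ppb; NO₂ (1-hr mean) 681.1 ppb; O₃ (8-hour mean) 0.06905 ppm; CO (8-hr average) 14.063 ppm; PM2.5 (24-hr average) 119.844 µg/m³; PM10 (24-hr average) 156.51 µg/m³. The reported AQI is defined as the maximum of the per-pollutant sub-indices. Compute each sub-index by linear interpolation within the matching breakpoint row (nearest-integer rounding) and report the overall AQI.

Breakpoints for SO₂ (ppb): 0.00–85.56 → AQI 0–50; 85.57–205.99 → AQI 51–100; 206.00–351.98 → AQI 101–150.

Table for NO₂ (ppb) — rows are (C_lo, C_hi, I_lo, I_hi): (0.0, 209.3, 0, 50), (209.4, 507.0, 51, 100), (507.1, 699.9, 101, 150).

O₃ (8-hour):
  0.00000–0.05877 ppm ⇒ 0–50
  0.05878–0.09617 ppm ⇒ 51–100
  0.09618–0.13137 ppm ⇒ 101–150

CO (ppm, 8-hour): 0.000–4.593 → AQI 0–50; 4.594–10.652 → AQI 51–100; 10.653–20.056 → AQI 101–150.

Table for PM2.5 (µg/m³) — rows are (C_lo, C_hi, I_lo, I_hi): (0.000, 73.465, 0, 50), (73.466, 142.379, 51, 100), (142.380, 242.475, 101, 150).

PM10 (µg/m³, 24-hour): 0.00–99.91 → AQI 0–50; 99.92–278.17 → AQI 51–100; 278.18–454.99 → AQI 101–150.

SO₂: 150.40 ∈ [85.57, 205.99] ↔ index [51, 100].
51 + (150.40−85.57)·(100−51)/(205.99−85.57) = 51 + 64.83·49/120.42 ≈ 77.38, so AQI = 77.
NO₂: 681.1 lies in 507.1–699.9, so I_lo=101, I_hi=150, C_lo=507.1, C_hi=699.9.
(150−101)/(699.9−507.1) × (681.1−507.1) + 101 = 49/192.8 × 174.0 + 101 ≈ 145.22 → 145.
O₃: 0.06905 ∈ [0.05878, 0.09617] ↔ index [51, 100].
51 + (0.06905−0.05878)·(100−51)/(0.09617−0.05878) = 51 + 0.01027·49/0.03739 ≈ 64.46, so AQI = 64.
CO: row 10.653–20.056 (AQI 101–150). (150−101)·(14.063−10.653)/(20.056−10.653) + 101 = 49·3.410/9.403 + 101 ≈ 118.77 → 119.
PM2.5 119.844: bracket 73.466–142.379 → index 51–100; slope 49/68.913, offset 46.378.
AQI = 51 + 49/68.913·46.378 ≈ 83.98 ⇒ 84.
PM10: 156.51 ∈ [99.92, 278.17] ↔ index [51, 100].
51 + (156.51−99.92)·(100−51)/(278.17−99.92) = 51 + 56.59·49/178.25 ≈ 66.56, so AQI = 67.
Sub-indices: SO₂→77, NO₂→145, O₃→64, CO→119, PM2.5→84, PM10→67. Overall AQI = max = 145; dominant pollutant is NO₂.

145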